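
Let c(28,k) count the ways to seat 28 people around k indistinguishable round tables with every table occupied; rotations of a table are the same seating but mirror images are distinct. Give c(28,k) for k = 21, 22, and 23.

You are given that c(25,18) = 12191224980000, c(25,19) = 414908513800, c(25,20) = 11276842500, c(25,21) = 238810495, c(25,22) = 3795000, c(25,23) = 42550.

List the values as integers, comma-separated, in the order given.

row 26: T[26][19]=25·414908513800+12191224980000=22563937825000  T[26][20]=25·11276842500+414908513800=696829576300  T[26][21]=25·238810495+11276842500=17247104875  T[26][22]=25·3795000+238810495=333685495  T[26][23]=25·42550+3795000=4858750
row 27: T[27][20]=26·696829576300+22563937825000=40681506808800  T[27][21]=26·17247104875+696829576300=1145254303050  T[27][22]=26·333685495+17247104875=25922927745  T[27][23]=26·4858750+333685495=460012995
row 28: T[28][21]=27·1145254303050+40681506808800=71603372991150  T[28][22]=27·25922927745+1145254303050=1845173352165  T[28][23]=27·460012995+25922927745=38343278610
Read c(28,21) = 71603372991150, c(28,22) = 1845173352165, c(28,23) = 38343278610.

71603372991150, 1845173352165, 38343278610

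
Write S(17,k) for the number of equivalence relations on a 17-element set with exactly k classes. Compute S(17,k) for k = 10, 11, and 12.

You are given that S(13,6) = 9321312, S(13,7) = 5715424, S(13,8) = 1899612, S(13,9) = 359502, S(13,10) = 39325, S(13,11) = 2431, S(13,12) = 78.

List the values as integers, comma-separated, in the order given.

@14  (14,7):5715424·7+9321312→49329280, (14,8):1899612·8+5715424→20912320, (14,9):359502·9+1899612→5135130, (14,10):39325·10+359502→752752, (14,11):2431·11+39325→66066, (14,12):78·12+2431→3367
@15  (15,8):20912320·8+49329280→216627840, (15,9):5135130·9+20912320→67128490, (15,10):752752·10+5135130→12662650, (15,11):66066·11+752752→1479478, (15,12):3367·12+66066→106470
@16  (16,9):67128490·9+216627840→820784250, (16,10):12662650·10+67128490→193754990, (16,11):1479478·11+12662650→28936908, (16,12):106470·12+1479478→2757118
@17  (17,10):193754990·10+820784250→2758334150, (17,11):28936908·11+193754990→512060978, (17,12):2757118·12+28936908→62022324
Read S(17,10) = 2758334150, S(17,11) = 512060978, S(17,12) = 62022324.

2758334150, 512060978, 62022324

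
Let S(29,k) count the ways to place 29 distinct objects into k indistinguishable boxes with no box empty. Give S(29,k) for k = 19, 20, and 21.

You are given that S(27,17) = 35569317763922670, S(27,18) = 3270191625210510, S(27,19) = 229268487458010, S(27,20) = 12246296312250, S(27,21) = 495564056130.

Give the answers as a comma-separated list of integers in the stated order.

239332331869053150, 17110181160972900, 949910385013590

@28  (28,18):3270191625210510·18+35569317763922670→94432767017711850, (28,19):229268487458010·19+3270191625210510→7626292886912700, (28,20):12246296312250·20+229268487458010→474194413703010, (28,21):495564056130·21+12246296312250→22653141490980
@29  (29,19):7626292886912700·19+94432767017711850→239332331869053150, (29,20):474194413703010·20+7626292886912700→17110181160972900, (29,21):22653141490980·21+474194413703010→949910385013590
Read S(29,19) = 239332331869053150, S(29,20) = 17110181160972900, S(29,21) = 949910385013590.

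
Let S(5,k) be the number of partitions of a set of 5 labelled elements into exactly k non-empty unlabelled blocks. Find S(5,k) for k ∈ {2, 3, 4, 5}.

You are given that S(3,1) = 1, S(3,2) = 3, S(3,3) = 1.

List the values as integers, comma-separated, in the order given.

15, 25, 10, 1

r4: T_4,1=1×1+0=1; T_4,2=2×3+1=7; T_4,3=3×1+3=6; T_4,4=4×0+1=1
r5: T_5,2=2×7+1=15; T_5,3=3×6+7=25; T_5,4=4×1+6=10; T_5,5=5×0+1=1
Read S(5,2) = 15, S(5,3) = 25, S(5,4) = 10, S(5,5) = 1.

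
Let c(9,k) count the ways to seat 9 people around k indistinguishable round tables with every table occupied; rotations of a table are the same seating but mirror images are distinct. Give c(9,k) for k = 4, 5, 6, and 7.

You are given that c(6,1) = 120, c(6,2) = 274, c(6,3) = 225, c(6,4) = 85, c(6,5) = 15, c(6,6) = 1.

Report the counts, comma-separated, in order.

67284, 22449, 4536, 546

[7] T[7,2]:6*274+120=1764 · T[7,3]:6*225+274=1624 · T[7,4]:6*85+225=735 · T[7,5]:6*15+85=175 · T[7,6]:6*1+15=21 · T[7,7]:6*0+1=1
[8] T[8,3]:7*1624+1764=13132 · T[8,4]:7*735+1624=6769 · T[8,5]:7*175+735=1960 · T[8,6]:7*21+175=322 · T[8,7]:7*1+21=28
[9] T[9,4]:8*6769+13132=67284 · T[9,5]:8*1960+6769=22449 · T[9,6]:8*322+1960=4536 · T[9,7]:8*28+322=546
Read c(9,4) = 67284, c(9,5) = 22449, c(9,6) = 4536, c(9,7) = 546.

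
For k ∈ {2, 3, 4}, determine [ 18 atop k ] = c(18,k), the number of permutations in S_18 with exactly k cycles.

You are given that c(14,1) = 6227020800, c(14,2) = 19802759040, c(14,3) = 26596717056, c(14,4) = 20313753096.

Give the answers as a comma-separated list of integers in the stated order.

row 15: T[15][1]=14·6227020800+0=87178291200  T[15][2]=14·19802759040+6227020800=283465647360  T[15][3]=14·26596717056+19802759040=392156797824  T[15][4]=14·20313753096+26596717056=310989260400
row 16: T[16][1]=15·87178291200+0=1307674368000  T[16][2]=15·283465647360+87178291200=4339163001600  T[16][3]=15·392156797824+283465647360=6165817614720  T[16][4]=15·310989260400+392156797824=5056995703824
row 17: T[17][1]=16·1307674368000+0=20922789888000  T[17][2]=16·4339163001600+1307674368000=70734282393600  T[17][3]=16·6165817614720+4339163001600=102992244837120  T[17][4]=16·5056995703824+6165817614720=87077748875904
row 18: T[18][2]=17·70734282393600+20922789888000=1223405590579200  T[18][3]=17·102992244837120+70734282393600=1821602444624640  T[18][4]=17·87077748875904+102992244837120=1583313975727488
Read c(18,2) = 1223405590579200, c(18,3) = 1821602444624640, c(18,4) = 1583313975727488.

1223405590579200, 1821602444624640, 1583313975727488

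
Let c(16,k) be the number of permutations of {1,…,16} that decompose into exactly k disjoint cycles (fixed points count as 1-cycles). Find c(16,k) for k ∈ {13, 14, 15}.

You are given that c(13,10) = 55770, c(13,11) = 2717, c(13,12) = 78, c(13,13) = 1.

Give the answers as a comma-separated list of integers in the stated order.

218400, 6580, 120

i=14: T(14,11)=55770+13·2717=91091 | T(14,12)=2717+13·78=3731 | T(14,13)=78+13·1=91 | T(14,14)=1+13·0=1
i=15: T(15,12)=91091+14·3731=143325 | T(15,13)=3731+14·91=5005 | T(15,14)=91+14·1=105 | T(15,15)=1+14·0=1
i=16: T(16,13)=143325+15·5005=218400 | T(16,14)=5005+15·105=6580 | T(16,15)=105+15·1=120
Read c(16,13) = 218400, c(16,14) = 6580, c(16,15) = 120.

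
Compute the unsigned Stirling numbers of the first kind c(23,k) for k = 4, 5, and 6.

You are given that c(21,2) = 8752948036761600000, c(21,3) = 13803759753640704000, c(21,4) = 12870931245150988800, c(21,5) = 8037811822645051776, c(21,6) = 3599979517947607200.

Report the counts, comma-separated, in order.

r22: T_22,3=21×13803759753640704000+8752948036761600000=298631902863216384000; T_22,4=21×12870931245150988800+13803759753640704000=284093315901811468800; T_22,5=21×8037811822645051776+12870931245150988800=181664979520697076096; T_22,6=21×3599979517947607200+8037811822645051776=83637381699544802976
r23: T_23,4=22×284093315901811468800+298631902863216384000=6548684852703068697600; T_23,5=22×181664979520697076096+284093315901811468800=4280722865357147142912; T_23,6=22×83637381699544802976+181664979520697076096=2021687376910682741568
Read c(23,4) = 6548684852703068697600, c(23,5) = 4280722865357147142912, c(23,6) = 2021687376910682741568.

6548684852703068697600, 4280722865357147142912, 2021687376910682741568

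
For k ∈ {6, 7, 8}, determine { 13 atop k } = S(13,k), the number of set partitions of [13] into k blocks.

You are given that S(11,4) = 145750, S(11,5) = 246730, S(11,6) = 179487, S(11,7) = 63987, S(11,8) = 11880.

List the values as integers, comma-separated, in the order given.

9321312, 5715424, 1899612

r12: T_12,5=5×246730+145750=1379400; T_12,6=6×179487+246730=1323652; T_12,7=7×63987+179487=627396; T_12,8=8×11880+63987=159027
r13: T_13,6=6×1323652+1379400=9321312; T_13,7=7×627396+1323652=5715424; T_13,8=8×159027+627396=1899612
Read S(13,6) = 9321312, S(13,7) = 5715424, S(13,8) = 1899612.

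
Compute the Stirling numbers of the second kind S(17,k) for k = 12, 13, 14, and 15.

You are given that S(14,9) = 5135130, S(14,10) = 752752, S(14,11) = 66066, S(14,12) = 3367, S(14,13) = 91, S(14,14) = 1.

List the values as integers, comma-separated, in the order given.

62022324, 4910178, 249900, 7820

@15  (15,10):752752·10+5135130→12662650, (15,11):66066·11+752752→1479478, (15,12):3367·12+66066→106470, (15,13):91·13+3367→4550, (15,14):1·14+91→105, (15,15):0·15+1→1
@16  (16,11):1479478·11+12662650→28936908, (16,12):106470·12+1479478→2757118, (16,13):4550·13+106470→165620, (16,14):105·14+4550→6020, (16,15):1·15+105→120
@17  (17,12):2757118·12+28936908→62022324, (17,13):165620·13+2757118→4910178, (17,14):6020·14+165620→249900, (17,15):120·15+6020→7820
Read S(17,12) = 62022324, S(17,13) = 4910178, S(17,14) = 249900, S(17,15) = 7820.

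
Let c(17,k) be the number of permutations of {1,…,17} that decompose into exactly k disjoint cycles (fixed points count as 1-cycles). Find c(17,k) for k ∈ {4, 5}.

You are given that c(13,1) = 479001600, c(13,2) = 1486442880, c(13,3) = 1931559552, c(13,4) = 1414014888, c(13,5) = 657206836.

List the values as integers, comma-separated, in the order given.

87077748875904, 48366009233424

r14: T_14,1=13×479001600+0=6227020800; T_14,2=13×1486442880+479001600=19802759040; T_14,3=13×1931559552+1486442880=26596717056; T_14,4=13×1414014888+1931559552=20313753096; T_14,5=13×657206836+1414014888=9957703756
r15: T_15,2=14×19802759040+6227020800=283465647360; T_15,3=14×26596717056+19802759040=392156797824; T_15,4=14×20313753096+26596717056=310989260400; T_15,5=14×9957703756+20313753096=159721605680
r16: T_16,3=15×392156797824+283465647360=6165817614720; T_16,4=15×310989260400+392156797824=5056995703824; T_16,5=15×159721605680+310989260400=2706813345600
r17: T_17,4=16×5056995703824+6165817614720=87077748875904; T_17,5=16×2706813345600+5056995703824=48366009233424
Read c(17,4) = 87077748875904, c(17,5) = 48366009233424.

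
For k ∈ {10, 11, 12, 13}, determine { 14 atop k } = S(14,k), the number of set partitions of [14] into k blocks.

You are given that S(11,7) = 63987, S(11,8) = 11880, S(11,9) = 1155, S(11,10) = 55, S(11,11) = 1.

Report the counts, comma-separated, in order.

[12] T[12,8]:8*11880+63987=159027 · T[12,9]:9*1155+11880=22275 · T[12,10]:10*55+1155=1705 · T[12,11]:11*1+55=66 · T[12,12]:12*0+1=1
[13] T[13,9]:9*22275+159027=359502 · T[13,10]:10*1705+22275=39325 · T[13,11]:11*66+1705=2431 · T[13,12]:12*1+66=78 · T[13,13]:13*0+1=1
[14] T[14,10]:10*39325+359502=752752 · T[14,11]:11*2431+39325=66066 · T[14,12]:12*78+2431=3367 · T[14,13]:13*1+78=91
Read S(14,10) = 752752, S(14,11) = 66066, S(14,12) = 3367, S(14,13) = 91.

752752, 66066, 3367, 91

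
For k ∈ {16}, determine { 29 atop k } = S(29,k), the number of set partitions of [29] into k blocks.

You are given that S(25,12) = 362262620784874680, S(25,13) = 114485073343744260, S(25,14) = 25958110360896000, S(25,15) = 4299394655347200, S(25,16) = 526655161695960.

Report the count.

i=26: T(26,13)=362262620784874680+13·114485073343744260=1850568574253550060 | T(26,14)=114485073343744260+14·25958110360896000=477898618396288260 | T(26,15)=25958110360896000+15·4299394655347200=90449030191104000 | T(26,16)=4299394655347200+16·526655161695960=12725877242482560
i=27: T(27,14)=1850568574253550060+14·477898618396288260=8541149231801585700 | T(27,15)=477898618396288260+15·90449030191104000=1834634071262848260 | T(27,16)=90449030191104000+16·12725877242482560=294063066070824960
i=28: T(28,15)=8541149231801585700+15·1834634071262848260=36060660300744309600 | T(28,16)=1834634071262848260+16·294063066070824960=6539643128396047620
i=29: T(29,16)=36060660300744309600+16·6539643128396047620=140694950355081071520
Read S(29,16) = 140694950355081071520.

140694950355081071520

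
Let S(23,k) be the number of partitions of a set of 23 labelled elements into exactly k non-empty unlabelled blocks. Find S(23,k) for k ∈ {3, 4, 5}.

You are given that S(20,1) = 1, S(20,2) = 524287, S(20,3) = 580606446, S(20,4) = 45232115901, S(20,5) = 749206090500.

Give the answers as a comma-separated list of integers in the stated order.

15686335501, 2916342574750, 96416888184100

@21  (21,1):1·1+0→1, (21,2):524287·2+1→1048575, (21,3):580606446·3+524287→1742343625, (21,4):45232115901·4+580606446→181509070050, (21,5):749206090500·5+45232115901→3791262568401
@22  (22,2):1048575·2+1→2097151, (22,3):1742343625·3+1048575→5228079450, (22,4):181509070050·4+1742343625→727778623825, (22,5):3791262568401·5+181509070050→19137821912055
@23  (23,3):5228079450·3+2097151→15686335501, (23,4):727778623825·4+5228079450→2916342574750, (23,5):19137821912055·5+727778623825→96416888184100
Read S(23,3) = 15686335501, S(23,4) = 2916342574750, S(23,5) = 96416888184100.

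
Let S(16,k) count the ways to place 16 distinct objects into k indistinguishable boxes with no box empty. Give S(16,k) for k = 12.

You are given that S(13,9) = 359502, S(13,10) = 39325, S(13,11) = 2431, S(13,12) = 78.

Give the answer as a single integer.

[14] T[14,10]:10*39325+359502=752752 · T[14,11]:11*2431+39325=66066 · T[14,12]:12*78+2431=3367
[15] T[15,11]:11*66066+752752=1479478 · T[15,12]:12*3367+66066=106470
[16] T[16,12]:12*106470+1479478=2757118
Read S(16,12) = 2757118.

2757118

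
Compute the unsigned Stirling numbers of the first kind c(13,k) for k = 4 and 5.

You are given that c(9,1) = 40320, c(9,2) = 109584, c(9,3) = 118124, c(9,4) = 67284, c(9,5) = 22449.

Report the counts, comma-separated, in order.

r10: T_10,1=9×40320+0=362880; T_10,2=9×109584+40320=1026576; T_10,3=9×118124+109584=1172700; T_10,4=9×67284+118124=723680; T_10,5=9×22449+67284=269325
r11: T_11,2=10×1026576+362880=10628640; T_11,3=10×1172700+1026576=12753576; T_11,4=10×723680+1172700=8409500; T_11,5=10×269325+723680=3416930
r12: T_12,3=11×12753576+10628640=150917976; T_12,4=11×8409500+12753576=105258076; T_12,5=11×3416930+8409500=45995730
r13: T_13,4=12×105258076+150917976=1414014888; T_13,5=12×45995730+105258076=657206836
Read c(13,4) = 1414014888, c(13,5) = 657206836.

1414014888, 657206836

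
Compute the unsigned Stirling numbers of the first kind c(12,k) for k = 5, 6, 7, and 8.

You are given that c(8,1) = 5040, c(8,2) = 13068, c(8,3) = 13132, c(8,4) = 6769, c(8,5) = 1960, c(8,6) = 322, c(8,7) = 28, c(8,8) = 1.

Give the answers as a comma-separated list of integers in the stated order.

45995730, 13339535, 2637558, 357423

r9: T_9,2=8×13068+5040=109584; T_9,3=8×13132+13068=118124; T_9,4=8×6769+13132=67284; T_9,5=8×1960+6769=22449; T_9,6=8×322+1960=4536; T_9,7=8×28+322=546; T_9,8=8×1+28=36
r10: T_10,3=9×118124+109584=1172700; T_10,4=9×67284+118124=723680; T_10,5=9×22449+67284=269325; T_10,6=9×4536+22449=63273; T_10,7=9×546+4536=9450; T_10,8=9×36+546=870
r11: T_11,4=10×723680+1172700=8409500; T_11,5=10×269325+723680=3416930; T_11,6=10×63273+269325=902055; T_11,7=10×9450+63273=157773; T_11,8=10×870+9450=18150
r12: T_12,5=11×3416930+8409500=45995730; T_12,6=11×902055+3416930=13339535; T_12,7=11×157773+902055=2637558; T_12,8=11×18150+157773=357423
Read c(12,5) = 45995730, c(12,6) = 13339535, c(12,7) = 2637558, c(12,8) = 357423.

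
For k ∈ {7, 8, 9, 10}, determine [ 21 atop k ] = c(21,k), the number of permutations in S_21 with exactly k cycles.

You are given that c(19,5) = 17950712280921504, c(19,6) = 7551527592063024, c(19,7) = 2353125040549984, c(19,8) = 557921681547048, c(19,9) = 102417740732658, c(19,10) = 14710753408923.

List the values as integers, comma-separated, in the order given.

1206647803780373360, 311333643161390640, 63030812099294896, 10142299865511450

[20] T[20,6]:19*7551527592063024+17950712280921504=161429736530118960 · T[20,7]:19*2353125040549984+7551527592063024=52260903362512720 · T[20,8]:19*557921681547048+2353125040549984=12953636989943896 · T[20,9]:19*102417740732658+557921681547048=2503858755467550 · T[20,10]:19*14710753408923+102417740732658=381922055502195
[21] T[21,7]:20*52260903362512720+161429736530118960=1206647803780373360 · T[21,8]:20*12953636989943896+52260903362512720=311333643161390640 · T[21,9]:20*2503858755467550+12953636989943896=63030812099294896 · T[21,10]:20*381922055502195+2503858755467550=10142299865511450
Read c(21,7) = 1206647803780373360, c(21,8) = 311333643161390640, c(21,9) = 63030812099294896, c(21,10) = 10142299865511450.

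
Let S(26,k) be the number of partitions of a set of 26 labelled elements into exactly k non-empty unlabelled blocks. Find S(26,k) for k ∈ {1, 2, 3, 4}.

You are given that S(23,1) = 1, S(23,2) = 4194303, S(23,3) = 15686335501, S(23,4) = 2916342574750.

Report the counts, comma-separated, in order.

1, 33554431, 423610750290, 187226356946265

i=24: T(24,1)=0+1·1=1 | T(24,2)=1+2·4194303=8388607 | T(24,3)=4194303+3·15686335501=47063200806 | T(24,4)=15686335501+4·2916342574750=11681056634501
i=25: T(25,1)=0+1·1=1 | T(25,2)=1+2·8388607=16777215 | T(25,3)=8388607+3·47063200806=141197991025 | T(25,4)=47063200806+4·11681056634501=46771289738810
i=26: T(26,1)=0+1·1=1 | T(26,2)=1+2·16777215=33554431 | T(26,3)=16777215+3·141197991025=423610750290 | T(26,4)=141197991025+4·46771289738810=187226356946265
Read S(26,1) = 1, S(26,2) = 33554431, S(26,3) = 423610750290, S(26,4) = 187226356946265.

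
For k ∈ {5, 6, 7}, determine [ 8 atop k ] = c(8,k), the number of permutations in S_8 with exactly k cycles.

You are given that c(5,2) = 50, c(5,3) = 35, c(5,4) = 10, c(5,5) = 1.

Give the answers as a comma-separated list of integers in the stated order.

r6: T_6,3=5×35+50=225; T_6,4=5×10+35=85; T_6,5=5×1+10=15; T_6,6=5×0+1=1
r7: T_7,4=6×85+225=735; T_7,5=6×15+85=175; T_7,6=6×1+15=21; T_7,7=6×0+1=1
r8: T_8,5=7×175+735=1960; T_8,6=7×21+175=322; T_8,7=7×1+21=28
Read c(8,5) = 1960, c(8,6) = 322, c(8,7) = 28.

1960, 322, 28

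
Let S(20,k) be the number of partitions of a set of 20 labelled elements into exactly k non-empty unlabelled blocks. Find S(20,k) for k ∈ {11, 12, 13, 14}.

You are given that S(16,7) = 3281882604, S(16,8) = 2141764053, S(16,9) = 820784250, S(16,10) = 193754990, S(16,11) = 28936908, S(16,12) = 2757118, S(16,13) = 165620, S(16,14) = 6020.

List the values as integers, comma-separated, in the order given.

1900842429486, 411016633391, 61068660380, 6302524580

i=17: T(17,8)=3281882604+8·2141764053=20415995028 | T(17,9)=2141764053+9·820784250=9528822303 | T(17,10)=820784250+10·193754990=2758334150 | T(17,11)=193754990+11·28936908=512060978 | T(17,12)=28936908+12·2757118=62022324 | T(17,13)=2757118+13·165620=4910178 | T(17,14)=165620+14·6020=249900
i=18: T(18,9)=20415995028+9·9528822303=106175395755 | T(18,10)=9528822303+10·2758334150=37112163803 | T(18,11)=2758334150+11·512060978=8391004908 | T(18,12)=512060978+12·62022324=1256328866 | T(18,13)=62022324+13·4910178=125854638 | T(18,14)=4910178+14·249900=8408778
i=19: T(19,10)=106175395755+10·37112163803=477297033785 | T(19,11)=37112163803+11·8391004908=129413217791 | T(19,12)=8391004908+12·1256328866=23466951300 | T(19,13)=1256328866+13·125854638=2892439160 | T(19,14)=125854638+14·8408778=243577530
i=20: T(20,11)=477297033785+11·129413217791=1900842429486 | T(20,12)=129413217791+12·23466951300=411016633391 | T(20,13)=23466951300+13·2892439160=61068660380 | T(20,14)=2892439160+14·243577530=6302524580
Read S(20,11) = 1900842429486, S(20,12) = 411016633391, S(20,13) = 61068660380, S(20,14) = 6302524580.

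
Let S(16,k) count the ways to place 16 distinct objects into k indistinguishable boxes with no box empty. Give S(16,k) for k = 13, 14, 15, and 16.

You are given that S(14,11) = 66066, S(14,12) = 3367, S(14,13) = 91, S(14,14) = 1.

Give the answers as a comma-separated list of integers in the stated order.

i=15: T(15,12)=66066+12·3367=106470 | T(15,13)=3367+13·91=4550 | T(15,14)=91+14·1=105 | T(15,15)=1+15·0=1
i=16: T(16,13)=106470+13·4550=165620 | T(16,14)=4550+14·105=6020 | T(16,15)=105+15·1=120 | T(16,16)=1+16·0=1
Read S(16,13) = 165620, S(16,14) = 6020, S(16,15) = 120, S(16,16) = 1.

165620, 6020, 120, 1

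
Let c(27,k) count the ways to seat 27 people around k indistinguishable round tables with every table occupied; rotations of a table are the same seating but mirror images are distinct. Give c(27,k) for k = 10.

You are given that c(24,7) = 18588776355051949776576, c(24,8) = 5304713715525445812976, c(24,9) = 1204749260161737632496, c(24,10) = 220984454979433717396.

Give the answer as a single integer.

6121499916241722700424880

[25] T[25,8]:24*5304713715525445812976+18588776355051949776576=145901905527662649288000 · T[25,9]:24*1204749260161737632496+5304713715525445812976=34218695959407148992880 · T[25,10]:24*220984454979433717396+1204749260161737632496=6508376179668146850000
[26] T[26,9]:25*34218695959407148992880+145901905527662649288000=1001369304512841374110000 · T[26,10]:25*6508376179668146850000+34218695959407148992880=196928100451110820242880
[27] T[27,10]:26*196928100451110820242880+1001369304512841374110000=6121499916241722700424880
Read c(27,10) = 6121499916241722700424880.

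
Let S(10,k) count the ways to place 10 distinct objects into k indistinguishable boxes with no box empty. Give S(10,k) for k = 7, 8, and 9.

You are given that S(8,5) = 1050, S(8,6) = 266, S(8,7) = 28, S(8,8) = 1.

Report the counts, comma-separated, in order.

r9: T_9,6=6×266+1050=2646; T_9,7=7×28+266=462; T_9,8=8×1+28=36; T_9,9=9×0+1=1
r10: T_10,7=7×462+2646=5880; T_10,8=8×36+462=750; T_10,9=9×1+36=45
Read S(10,7) = 5880, S(10,8) = 750, S(10,9) = 45.

5880, 750, 45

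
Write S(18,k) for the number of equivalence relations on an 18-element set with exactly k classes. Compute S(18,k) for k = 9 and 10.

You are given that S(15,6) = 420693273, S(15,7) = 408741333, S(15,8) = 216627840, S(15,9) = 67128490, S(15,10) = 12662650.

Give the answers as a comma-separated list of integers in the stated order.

r16: T_16,7=7×408741333+420693273=3281882604; T_16,8=8×216627840+408741333=2141764053; T_16,9=9×67128490+216627840=820784250; T_16,10=10×12662650+67128490=193754990
r17: T_17,8=8×2141764053+3281882604=20415995028; T_17,9=9×820784250+2141764053=9528822303; T_17,10=10×193754990+820784250=2758334150
r18: T_18,9=9×9528822303+20415995028=106175395755; T_18,10=10×2758334150+9528822303=37112163803
Read S(18,9) = 106175395755, S(18,10) = 37112163803.

106175395755, 37112163803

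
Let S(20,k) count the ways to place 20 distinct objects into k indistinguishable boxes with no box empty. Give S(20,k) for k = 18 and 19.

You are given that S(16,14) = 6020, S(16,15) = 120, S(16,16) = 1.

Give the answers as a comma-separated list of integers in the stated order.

15675, 190

i=17: T(17,15)=6020+15·120=7820 | T(17,16)=120+16·1=136 | T(17,17)=1+17·0=1
i=18: T(18,16)=7820+16·136=9996 | T(18,17)=136+17·1=153 | T(18,18)=1+18·0=1
i=19: T(19,17)=9996+17·153=12597 | T(19,18)=153+18·1=171 | T(19,19)=1+19·0=1
i=20: T(20,18)=12597+18·171=15675 | T(20,19)=171+19·1=190
Read S(20,18) = 15675, S(20,19) = 190.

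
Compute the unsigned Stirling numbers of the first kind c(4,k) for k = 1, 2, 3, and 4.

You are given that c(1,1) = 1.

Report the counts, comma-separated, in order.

r2: T_2,1=1×1+0=1; T_2,2=1×0+1=1
r3: T_3,1=2×1+0=2; T_3,2=2×1+1=3; T_3,3=2×0+1=1
r4: T_4,1=3×2+0=6; T_4,2=3×3+2=11; T_4,3=3×1+3=6; T_4,4=3×0+1=1
Read c(4,1) = 6, c(4,2) = 11, c(4,3) = 6, c(4,4) = 1.

6, 11, 6, 1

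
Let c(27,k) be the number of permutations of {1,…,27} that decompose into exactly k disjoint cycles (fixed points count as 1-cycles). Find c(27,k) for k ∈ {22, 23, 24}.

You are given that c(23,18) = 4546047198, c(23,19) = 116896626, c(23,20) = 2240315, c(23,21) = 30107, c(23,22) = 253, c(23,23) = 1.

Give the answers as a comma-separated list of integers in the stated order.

25922927745, 460012995, 6160050

i=24: T(24,19)=4546047198+23·116896626=7234669596 | T(24,20)=116896626+23·2240315=168423871 | T(24,21)=2240315+23·30107=2932776 | T(24,22)=30107+23·253=35926 | T(24,23)=253+23·1=276 | T(24,24)=1+23·0=1
i=25: T(25,20)=7234669596+24·168423871=11276842500 | T(25,21)=168423871+24·2932776=238810495 | T(25,22)=2932776+24·35926=3795000 | T(25,23)=35926+24·276=42550 | T(25,24)=276+24·1=300
i=26: T(26,21)=11276842500+25·238810495=17247104875 | T(26,22)=238810495+25·3795000=333685495 | T(26,23)=3795000+25·42550=4858750 | T(26,24)=42550+25·300=50050
i=27: T(27,22)=17247104875+26·333685495=25922927745 | T(27,23)=333685495+26·4858750=460012995 | T(27,24)=4858750+26·50050=6160050
Read c(27,22) = 25922927745, c(27,23) = 460012995, c(27,24) = 6160050.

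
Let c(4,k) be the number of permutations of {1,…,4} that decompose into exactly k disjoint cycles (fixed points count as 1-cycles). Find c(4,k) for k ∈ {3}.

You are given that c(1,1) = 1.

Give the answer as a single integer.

6

@2  (2,1):1·1+0→1, (2,2):0·1+1→1
@3  (3,2):1·2+1→3, (3,3):0·2+1→1
@4  (4,3):1·3+3→6
Read c(4,3) = 6.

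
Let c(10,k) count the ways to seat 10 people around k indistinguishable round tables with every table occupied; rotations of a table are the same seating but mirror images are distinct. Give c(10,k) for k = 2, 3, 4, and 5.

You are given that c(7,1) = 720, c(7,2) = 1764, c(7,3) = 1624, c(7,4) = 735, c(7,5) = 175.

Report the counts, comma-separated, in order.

i=8: T(8,1)=0+7·720=5040 | T(8,2)=720+7·1764=13068 | T(8,3)=1764+7·1624=13132 | T(8,4)=1624+7·735=6769 | T(8,5)=735+7·175=1960
i=9: T(9,1)=0+8·5040=40320 | T(9,2)=5040+8·13068=109584 | T(9,3)=13068+8·13132=118124 | T(9,4)=13132+8·6769=67284 | T(9,5)=6769+8·1960=22449
i=10: T(10,2)=40320+9·109584=1026576 | T(10,3)=109584+9·118124=1172700 | T(10,4)=118124+9·67284=723680 | T(10,5)=67284+9·22449=269325
Read c(10,2) = 1026576, c(10,3) = 1172700, c(10,4) = 723680, c(10,5) = 269325.

1026576, 1172700, 723680, 269325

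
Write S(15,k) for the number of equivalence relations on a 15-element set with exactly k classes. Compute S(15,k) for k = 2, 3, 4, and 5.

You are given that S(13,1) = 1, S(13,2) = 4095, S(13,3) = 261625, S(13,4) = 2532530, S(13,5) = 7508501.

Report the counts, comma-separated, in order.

row 14: T[14][1]=1·1+0=1  T[14][2]=2·4095+1=8191  T[14][3]=3·261625+4095=788970  T[14][4]=4·2532530+261625=10391745  T[14][5]=5·7508501+2532530=40075035
row 15: T[15][2]=2·8191+1=16383  T[15][3]=3·788970+8191=2375101  T[15][4]=4·10391745+788970=42355950  T[15][5]=5·40075035+10391745=210766920
Read S(15,2) = 16383, S(15,3) = 2375101, S(15,4) = 42355950, S(15,5) = 210766920.

16383, 2375101, 42355950, 210766920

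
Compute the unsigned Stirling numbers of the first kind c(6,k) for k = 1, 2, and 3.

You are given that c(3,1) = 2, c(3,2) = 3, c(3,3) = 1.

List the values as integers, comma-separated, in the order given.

120, 274, 225

i=4: T(4,1)=0+3·2=6 | T(4,2)=2+3·3=11 | T(4,3)=3+3·1=6
i=5: T(5,1)=0+4·6=24 | T(5,2)=6+4·11=50 | T(5,3)=11+4·6=35
i=6: T(6,1)=0+5·24=120 | T(6,2)=24+5·50=274 | T(6,3)=50+5·35=225
Read c(6,1) = 120, c(6,2) = 274, c(6,3) = 225.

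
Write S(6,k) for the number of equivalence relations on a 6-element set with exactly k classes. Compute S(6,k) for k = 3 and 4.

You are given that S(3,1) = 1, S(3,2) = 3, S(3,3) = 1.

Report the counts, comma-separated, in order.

90, 65

@4  (4,1):1·1+0→1, (4,2):3·2+1→7, (4,3):1·3+3→6, (4,4):0·4+1→1
@5  (5,2):7·2+1→15, (5,3):6·3+7→25, (5,4):1·4+6→10
@6  (6,3):25·3+15→90, (6,4):10·4+25→65
Read S(6,3) = 90, S(6,4) = 65.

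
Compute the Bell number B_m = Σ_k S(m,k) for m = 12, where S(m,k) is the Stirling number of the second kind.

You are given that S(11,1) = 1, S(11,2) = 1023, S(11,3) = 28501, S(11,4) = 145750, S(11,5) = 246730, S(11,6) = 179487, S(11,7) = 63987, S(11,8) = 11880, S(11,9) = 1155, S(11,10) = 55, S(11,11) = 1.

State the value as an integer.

row 12: T[12][1]=1·1+0=1  T[12][2]=2·1023+1=2047  T[12][3]=3·28501+1023=86526  T[12][4]=4·145750+28501=611501  T[12][5]=5·246730+145750=1379400  T[12][6]=6·179487+246730=1323652  T[12][7]=7·63987+179487=627396  T[12][8]=8·11880+63987=159027  T[12][9]=9·1155+11880=22275  T[12][10]=10·55+1155=1705  T[12][11]=11·1+55=66  T[12][12]=12·0+1=1
B_12 = ΣS(12,k) = 1+2047+86526+611501+1379400+1323652+627396+159027+22275+1705+66+1 = 4213597

4213597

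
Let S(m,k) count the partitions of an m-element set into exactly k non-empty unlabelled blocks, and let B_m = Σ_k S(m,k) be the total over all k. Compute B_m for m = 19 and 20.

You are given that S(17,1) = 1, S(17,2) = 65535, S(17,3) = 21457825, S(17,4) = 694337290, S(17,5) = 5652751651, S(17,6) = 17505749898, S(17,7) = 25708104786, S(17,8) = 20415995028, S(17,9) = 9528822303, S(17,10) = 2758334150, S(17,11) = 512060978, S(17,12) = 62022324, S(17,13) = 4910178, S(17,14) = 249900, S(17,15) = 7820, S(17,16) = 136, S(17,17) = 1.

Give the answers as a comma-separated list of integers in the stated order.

5832742205057, 51724158235372

[18] T[18,1]:1*1+0=1 · T[18,2]:2*65535+1=131071 · T[18,3]:3*21457825+65535=64439010 · T[18,4]:4*694337290+21457825=2798806985 · T[18,5]:5*5652751651+694337290=28958095545 · T[18,6]:6*17505749898+5652751651=110687251039 · T[18,7]:7*25708104786+17505749898=197462483400 · T[18,8]:8*20415995028+25708104786=189036065010 · T[18,9]:9*9528822303+20415995028=106175395755 · T[18,10]:10*2758334150+9528822303=37112163803 · T[18,11]:11*512060978+2758334150=8391004908 · T[18,12]:12*62022324+512060978=1256328866 · T[18,13]:13*4910178+62022324=125854638 · T[18,14]:14*249900+4910178=8408778 · T[18,15]:15*7820+249900=367200 · T[18,16]:16*136+7820=9996 · T[18,17]:17*1+136=153 · T[18,18]:18*0+1=1
[19] T[19,1]:1*1+0=1 · T[19,2]:2*131071+1=262143 · T[19,3]:3*64439010+131071=193448101 · T[19,4]:4*2798806985+64439010=11259666950 · T[19,5]:5*28958095545+2798806985=147589284710 · T[19,6]:6*110687251039+28958095545=693081601779 · T[19,7]:7*197462483400+110687251039=1492924634839 · T[19,8]:8*189036065010+197462483400=1709751003480 · T[19,9]:9*106175395755+189036065010=1144614626805 · T[19,10]:10*37112163803+106175395755=477297033785 · T[19,11]:11*8391004908+37112163803=129413217791 · T[19,12]:12*1256328866+8391004908=23466951300 · T[19,13]:13*125854638+1256328866=2892439160 · T[19,14]:14*8408778+125854638=243577530 · T[19,15]:15*367200+8408778=13916778 · T[19,16]:16*9996+367200=527136 · T[19,17]:17*153+9996=12597 · T[19,18]:18*1+153=171 · T[19,19]:19*0+1=1
[20] T[20,1]:1*1+0=1 · T[20,2]:2*262143+1=524287 · T[20,3]:3*193448101+262143=580606446 · T[20,4]:4*11259666950+193448101=45232115901 · T[20,5]:5*147589284710+11259666950=749206090500 · T[20,6]:6*693081601779+147589284710=4306078895384 · T[20,7]:7*1492924634839+693081601779=11143554045652 · T[20,8]:8*1709751003480+1492924634839=15170932662679 · T[20,9]:9*1144614626805+1709751003480=12011282644725 · T[20,10]:10*477297033785+1144614626805=5917584964655 · T[20,11]:11*129413217791+477297033785=1900842429486 · T[20,12]:12*23466951300+129413217791=411016633391 · T[20,13]:13*2892439160+23466951300=61068660380 · T[20,14]:14*243577530+2892439160=6302524580 · T[20,15]:15*13916778+243577530=452329200 · T[20,16]:16*527136+13916778=22350954 · T[20,17]:17*12597+527136=741285 · T[20,18]:18*171+12597=15675 · T[20,19]:19*1+171=190 · T[20,20]:20*0+1=1
B_19 = ΣS(19,k) = 1+262143+193448101+11259666950+147589284710+693081601779+1492924634839+1709751003480+1144614626805+477297033785+129413217791+23466951300+2892439160+243577530+13916778+527136+12597+171+1 = 5832742205057
B_20 = ΣS(20,k) = 1+524287+580606446+45232115901+749206090500+4306078895384+11143554045652+15170932662679+12011282644725+5917584964655+1900842429486+411016633391+61068660380+6302524580+452329200+22350954+741285+15675+190+1 = 51724158235372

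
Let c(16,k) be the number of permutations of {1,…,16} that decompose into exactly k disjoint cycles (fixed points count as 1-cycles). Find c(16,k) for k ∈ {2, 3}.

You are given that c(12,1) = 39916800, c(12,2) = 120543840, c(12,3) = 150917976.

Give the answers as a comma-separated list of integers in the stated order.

4339163001600, 6165817614720

@13  (13,1):39916800·12+0→479001600, (13,2):120543840·12+39916800→1486442880, (13,3):150917976·12+120543840→1931559552
@14  (14,1):479001600·13+0→6227020800, (14,2):1486442880·13+479001600→19802759040, (14,3):1931559552·13+1486442880→26596717056
@15  (15,1):6227020800·14+0→87178291200, (15,2):19802759040·14+6227020800→283465647360, (15,3):26596717056·14+19802759040→392156797824
@16  (16,2):283465647360·15+87178291200→4339163001600, (16,3):392156797824·15+283465647360→6165817614720
Read c(16,2) = 4339163001600, c(16,3) = 6165817614720.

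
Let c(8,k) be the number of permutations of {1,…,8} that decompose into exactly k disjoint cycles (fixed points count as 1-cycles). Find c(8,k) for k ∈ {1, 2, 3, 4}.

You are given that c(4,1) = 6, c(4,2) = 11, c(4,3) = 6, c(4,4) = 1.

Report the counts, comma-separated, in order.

5040, 13068, 13132, 6769

[5] T[5,1]:4*6+0=24 · T[5,2]:4*11+6=50 · T[5,3]:4*6+11=35 · T[5,4]:4*1+6=10
[6] T[6,1]:5*24+0=120 · T[6,2]:5*50+24=274 · T[6,3]:5*35+50=225 · T[6,4]:5*10+35=85
[7] T[7,1]:6*120+0=720 · T[7,2]:6*274+120=1764 · T[7,3]:6*225+274=1624 · T[7,4]:6*85+225=735
[8] T[8,1]:7*720+0=5040 · T[8,2]:7*1764+720=13068 · T[8,3]:7*1624+1764=13132 · T[8,4]:7*735+1624=6769
Read c(8,1) = 5040, c(8,2) = 13068, c(8,3) = 13132, c(8,4) = 6769.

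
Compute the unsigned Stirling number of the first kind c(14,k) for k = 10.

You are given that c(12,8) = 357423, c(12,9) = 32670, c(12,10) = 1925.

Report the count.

1474473

r13: T_13,9=12×32670+357423=749463; T_13,10=12×1925+32670=55770
r14: T_14,10=13×55770+749463=1474473
Read c(14,10) = 1474473.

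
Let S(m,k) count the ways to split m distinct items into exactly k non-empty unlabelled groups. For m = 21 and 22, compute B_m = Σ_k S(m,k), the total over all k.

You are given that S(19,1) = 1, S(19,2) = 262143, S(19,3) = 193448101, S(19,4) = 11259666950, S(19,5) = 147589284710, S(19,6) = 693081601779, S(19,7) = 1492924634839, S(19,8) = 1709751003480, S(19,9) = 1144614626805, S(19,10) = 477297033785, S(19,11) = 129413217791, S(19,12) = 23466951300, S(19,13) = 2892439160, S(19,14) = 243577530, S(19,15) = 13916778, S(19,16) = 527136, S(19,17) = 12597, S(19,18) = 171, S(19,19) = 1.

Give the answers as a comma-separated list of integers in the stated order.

474869816156751, 4506715738447323

[20] T[20,1]:1*1+0=1 · T[20,2]:2*262143+1=524287 · T[20,3]:3*193448101+262143=580606446 · T[20,4]:4*11259666950+193448101=45232115901 · T[20,5]:5*147589284710+11259666950=749206090500 · T[20,6]:6*693081601779+147589284710=4306078895384 · T[20,7]:7*1492924634839+693081601779=11143554045652 · T[20,8]:8*1709751003480+1492924634839=15170932662679 · T[20,9]:9*1144614626805+1709751003480=12011282644725 · T[20,10]:10*477297033785+1144614626805=5917584964655 · T[20,11]:11*129413217791+477297033785=1900842429486 · T[20,12]:12*23466951300+129413217791=411016633391 · T[20,13]:13*2892439160+23466951300=61068660380 · T[20,14]:14*243577530+2892439160=6302524580 · T[20,15]:15*13916778+243577530=452329200 · T[20,16]:16*527136+13916778=22350954 · T[20,17]:17*12597+527136=741285 · T[20,18]:18*171+12597=15675 · T[20,19]:19*1+171=190 · T[20,20]:20*0+1=1
[21] T[21,1]:1*1+0=1 · T[21,2]:2*524287+1=1048575 · T[21,3]:3*580606446+524287=1742343625 · T[21,4]:4*45232115901+580606446=181509070050 · T[21,5]:5*749206090500+45232115901=3791262568401 · T[21,6]:6*4306078895384+749206090500=26585679462804 · T[21,7]:7*11143554045652+4306078895384=82310957214948 · T[21,8]:8*15170932662679+11143554045652=132511015347084 · T[21,9]:9*12011282644725+15170932662679=123272476465204 · T[21,10]:10*5917584964655+12011282644725=71187132291275 · T[21,11]:11*1900842429486+5917584964655=26826851689001 · T[21,12]:12*411016633391+1900842429486=6833042030178 · T[21,13]:13*61068660380+411016633391=1204909218331 · T[21,14]:14*6302524580+61068660380=149304004500 · T[21,15]:15*452329200+6302524580=13087462580 · T[21,16]:16*22350954+452329200=809944464 · T[21,17]:17*741285+22350954=34952799 · T[21,18]:18*15675+741285=1023435 · T[21,19]:19*190+15675=19285 · T[21,20]:20*1+190=210 · T[21,21]:21*0+1=1
[22] T[22,1]:1*1+0=1 · T[22,2]:2*1048575+1=2097151 · T[22,3]:3*1742343625+1048575=5228079450 · T[22,4]:4*181509070050+1742343625=727778623825 · T[22,5]:5*3791262568401+181509070050=19137821912055 · T[22,6]:6*26585679462804+3791262568401=163305339345225 · T[22,7]:7*82310957214948+26585679462804=602762379967440 · T[22,8]:8*132511015347084+82310957214948=1142399079991620 · T[22,9]:9*123272476465204+132511015347084=1241963303533920 · T[22,10]:10*71187132291275+123272476465204=835143799377954 · T[22,11]:11*26826851689001+71187132291275=366282500870286 · T[22,12]:12*6833042030178+26826851689001=108823356051137 · T[22,13]:13*1204909218331+6833042030178=22496861868481 · T[22,14]:14*149304004500+1204909218331=3295165281331 · T[22,15]:15*13087462580+149304004500=345615943200 · T[22,16]:16*809944464+13087462580=26046574004 · T[22,17]:17*34952799+809944464=1404142047 · T[22,18]:18*1023435+34952799=53374629 · T[22,19]:19*19285+1023435=1389850 · T[22,20]:20*210+19285=23485 · T[22,21]:21*1+210=231 · T[22,22]:22*0+1=1
B_21 = ΣS(21,k) = 1+1048575+1742343625+181509070050+3791262568401+26585679462804+82310957214948+132511015347084+123272476465204+71187132291275+26826851689001+6833042030178+1204909218331+149304004500+13087462580+809944464+34952799+1023435+19285+210+1 = 474869816156751
B_22 = ΣS(22,k) = 1+2097151+5228079450+727778623825+19137821912055+163305339345225+602762379967440+1142399079991620+1241963303533920+835143799377954+366282500870286+108823356051137+22496861868481+3295165281331+345615943200+26046574004+1404142047+53374629+1389850+23485+231+1 = 4506715738447323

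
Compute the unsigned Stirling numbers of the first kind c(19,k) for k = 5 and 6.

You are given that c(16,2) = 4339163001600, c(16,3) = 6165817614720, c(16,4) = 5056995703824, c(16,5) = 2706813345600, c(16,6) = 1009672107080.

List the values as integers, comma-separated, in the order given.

[17] T[17,3]:16*6165817614720+4339163001600=102992244837120 · T[17,4]:16*5056995703824+6165817614720=87077748875904 · T[17,5]:16*2706813345600+5056995703824=48366009233424 · T[17,6]:16*1009672107080+2706813345600=18861567058880
[18] T[18,4]:17*87077748875904+102992244837120=1583313975727488 · T[18,5]:17*48366009233424+87077748875904=909299905844112 · T[18,6]:17*18861567058880+48366009233424=369012649234384
[19] T[19,5]:18*909299905844112+1583313975727488=17950712280921504 · T[19,6]:18*369012649234384+909299905844112=7551527592063024
Read c(19,5) = 17950712280921504, c(19,6) = 7551527592063024.

17950712280921504, 7551527592063024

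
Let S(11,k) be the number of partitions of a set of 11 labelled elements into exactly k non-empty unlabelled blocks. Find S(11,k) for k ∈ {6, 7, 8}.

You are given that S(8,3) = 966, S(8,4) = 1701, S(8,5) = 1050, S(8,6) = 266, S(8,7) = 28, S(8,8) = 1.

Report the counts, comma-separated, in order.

179487, 63987, 11880

[9] T[9,4]:4*1701+966=7770 · T[9,5]:5*1050+1701=6951 · T[9,6]:6*266+1050=2646 · T[9,7]:7*28+266=462 · T[9,8]:8*1+28=36
[10] T[10,5]:5*6951+7770=42525 · T[10,6]:6*2646+6951=22827 · T[10,7]:7*462+2646=5880 · T[10,8]:8*36+462=750
[11] T[11,6]:6*22827+42525=179487 · T[11,7]:7*5880+22827=63987 · T[11,8]:8*750+5880=11880
Read S(11,6) = 179487, S(11,7) = 63987, S(11,8) = 11880.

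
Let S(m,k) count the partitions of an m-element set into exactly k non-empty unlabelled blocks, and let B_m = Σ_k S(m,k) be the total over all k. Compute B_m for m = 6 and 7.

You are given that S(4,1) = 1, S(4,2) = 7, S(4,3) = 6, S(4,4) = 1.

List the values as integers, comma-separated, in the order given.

i=5: T(5,1)=0+1·1=1 | T(5,2)=1+2·7=15 | T(5,3)=7+3·6=25 | T(5,4)=6+4·1=10 | T(5,5)=1+5·0=1
i=6: T(6,1)=0+1·1=1 | T(6,2)=1+2·15=31 | T(6,3)=15+3·25=90 | T(6,4)=25+4·10=65 | T(6,5)=10+5·1=15 | T(6,6)=1+6·0=1
i=7: T(7,1)=0+1·1=1 | T(7,2)=1+2·31=63 | T(7,3)=31+3·90=301 | T(7,4)=90+4·65=350 | T(7,5)=65+5·15=140 | T(7,6)=15+6·1=21 | T(7,7)=1+7·0=1
B_6 = ΣS(6,k) = 1+31+90+65+15+1 = 203
B_7 = ΣS(7,k) = 1+63+301+350+140+21+1 = 877

203, 877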